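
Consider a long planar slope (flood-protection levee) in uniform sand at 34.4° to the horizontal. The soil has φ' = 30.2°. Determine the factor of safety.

FS = 0.85

For a dry cohesionless infinite slope the factor of safety is FS = tanφ' / tanβ.
FS = tan30.2° / tan34.4° = 0.5820 / 0.6847 = 0.850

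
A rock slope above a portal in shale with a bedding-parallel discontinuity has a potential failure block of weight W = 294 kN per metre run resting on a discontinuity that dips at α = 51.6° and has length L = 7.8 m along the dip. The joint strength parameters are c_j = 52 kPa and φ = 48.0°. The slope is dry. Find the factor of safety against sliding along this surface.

Resolving the block weight along and normal to the plane and applying the Mohr–Coulomb strength on the joint:
N' = W cosα = 294·cos51.6° = 182.6 kN/m
Driving force T = W sinα = 294·sin51.6° = 230.4 kN/m
Resisting force R = c_j·L + N'·tanφ = 52·7.8 + 182.6·tan48.0° = 405.6 + 202.8 = 608.4 kN/m
FS = R / T = 608.4 / 230.4 = 2.641

FS = 2.64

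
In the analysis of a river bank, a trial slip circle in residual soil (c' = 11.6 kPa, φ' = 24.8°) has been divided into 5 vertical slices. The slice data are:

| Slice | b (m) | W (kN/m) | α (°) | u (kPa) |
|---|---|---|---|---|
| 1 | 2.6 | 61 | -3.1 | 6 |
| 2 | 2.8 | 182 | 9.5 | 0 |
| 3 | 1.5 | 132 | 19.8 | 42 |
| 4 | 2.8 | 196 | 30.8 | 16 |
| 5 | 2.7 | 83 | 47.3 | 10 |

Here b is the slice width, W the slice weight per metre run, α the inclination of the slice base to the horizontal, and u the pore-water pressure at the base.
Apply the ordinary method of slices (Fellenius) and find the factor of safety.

FS = 1.53

Ordinary method of slices: FS = Σ[c'·Δl_i + (W_i cosα_i − u_i·Δl_i)·tanφ'] / Σ W_i sinα_i, with Δl_i = b_i / cosα_i.
Slice 1: Δl = 2.6/cos(-3.1°) = 2.604 m; N'_1 = 61·cos(-3.1°) − 6·2.604 = 45.3; c'Δl = 30.20; W sinα = -3.3
Slice 2: Δl = 2.8/cos9.5° = 2.839 m; N'_2 = 182·cos9.5° − 0·2.839 = 179.5; c'Δl = 32.93; W sinα = 30.0
Slice 3: Δl = 1.5/cos19.8° = 1.594 m; N'_3 = 132·cos19.8° − 42·1.594 = 57.2; c'Δl = 18.49; W sinα = 44.7
Slice 4: Δl = 2.8/cos30.8° = 3.260 m; N'_4 = 196·cos30.8° − 16·3.260 = 116.2; c'Δl = 37.81; W sinα = 100.4
Slice 5: Δl = 2.7/cos47.3° = 3.981 m; N'_5 = 83·cos47.3° − 10·3.981 = 16.5; c'Δl = 46.18; W sinα = 61.0
Σc'Δl = 165.6 kN/m; ΣN' = 414.7 kN/m; ΣW sinα = 232.8 kN/m
Resisting = 165.6 + 414.7·tan24.8° = 165.6 + 191.6 = 357.2 kN/m
FS = 357.2 / 232.8 = 1.534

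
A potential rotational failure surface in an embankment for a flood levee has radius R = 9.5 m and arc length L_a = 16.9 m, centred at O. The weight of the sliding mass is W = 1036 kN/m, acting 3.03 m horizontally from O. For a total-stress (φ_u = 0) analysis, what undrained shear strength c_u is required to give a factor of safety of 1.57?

FS = c_u·L_a·R / (W·d), so c_u = FS·W·d / (L_a·R).
c_u = 1.57·1036·3.03 / (16.90·9.5) = 4928.4 / 160.55 = 30.70 kPa

c_u = 30.7 kPa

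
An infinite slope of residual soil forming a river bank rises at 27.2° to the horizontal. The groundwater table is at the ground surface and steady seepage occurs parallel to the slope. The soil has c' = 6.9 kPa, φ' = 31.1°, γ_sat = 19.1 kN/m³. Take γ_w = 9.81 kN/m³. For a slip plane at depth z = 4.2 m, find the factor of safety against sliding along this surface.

With seepage parallel to the slope and the water table at the surface, the effective normal stress on the slip plane uses the buoyant unit weight γ' = γ_sat − γ_w while the driving shear stress uses γ_sat:
FS = [c' + γ' z cos²β tanφ'] / [γ_sat z sinβ cosβ]
γ' = 19.1 − 9.81 = 9.29 kN/m³
Numerator = 6.9 + 9.29·4.2·cos²27.2°·tan31.1° = 6.9 + 9.29·4.2·0.7911·0.6032 = 25.519 kPa
Denominator = 19.1·4.2·sin27.2°·cos27.2° = 19.1·4.2·0.4571·0.8894 = 32.613 kPa
FS = 25.519 / 32.613 = 0.782

FS = 0.78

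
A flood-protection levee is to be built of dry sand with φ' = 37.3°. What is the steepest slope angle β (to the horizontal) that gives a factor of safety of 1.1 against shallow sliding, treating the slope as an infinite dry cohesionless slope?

β = 34.7°

For an infinite dry cohesionless slope FS = tanφ'/tanβ, so tanβ = tanφ' / FS.
tanβ = tan37.3° / 1.1 = 0.7618 / 1.1 = 0.6925
β = arctan(0.6925) = 34.70°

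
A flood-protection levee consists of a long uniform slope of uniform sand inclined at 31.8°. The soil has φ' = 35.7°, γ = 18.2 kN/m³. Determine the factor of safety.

FS = 1.16

For a dry cohesionless infinite slope the factor of safety is FS = tanφ' / tanβ.
FS = tan35.7° / tan31.8° = 0.7186 / 0.6200 = 1.159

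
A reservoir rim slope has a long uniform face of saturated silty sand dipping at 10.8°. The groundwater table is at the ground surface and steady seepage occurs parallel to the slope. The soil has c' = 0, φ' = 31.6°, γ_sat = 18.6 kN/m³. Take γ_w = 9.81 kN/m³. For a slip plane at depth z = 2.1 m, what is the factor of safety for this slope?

FS = 1.52

With seepage parallel to the slope and the water table at the surface, the effective normal stress on the slip plane uses the buoyant unit weight γ' = γ_sat − γ_w while the driving shear stress uses γ_sat:
FS = [c' + γ' z cos²β tanφ'] / [γ_sat z sinβ cosβ]
(For c' = 0 this reduces to FS = (γ'/γ_sat)·tanφ'/tanβ.)
γ' = 18.6 − 9.81 = 8.79 kN/m³
Numerator = 0.0 + 8.79·2.1·cos²10.8°·tan31.6° = 0.0 + 8.79·2.1·0.9649·0.6152 = 10.957 kPa
Denominator = 18.6·2.1·sin10.8°·cos10.8° = 18.6·2.1·0.1874·0.9823 = 7.189 kPa
FS = 10.957 / 7.189 = 1.524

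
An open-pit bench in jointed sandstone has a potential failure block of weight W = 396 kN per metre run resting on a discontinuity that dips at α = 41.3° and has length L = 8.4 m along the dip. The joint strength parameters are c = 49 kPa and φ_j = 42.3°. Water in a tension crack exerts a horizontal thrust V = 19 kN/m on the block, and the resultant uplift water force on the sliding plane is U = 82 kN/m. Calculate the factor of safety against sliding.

FS = 2.16

Resolving the block weight along and normal to the plane and applying the Mohr–Coulomb strength on the joint:
N' = W cosα − U − V sinα = 396·cos41.3° − 82 − 19·sin41.3° = 203.0 kN/m
Driving force T = W sinα + V cosα = 396·sin41.3° + 19·cos41.3° = 275.6 kN/m
Resisting force R = c·L + N'·tanφ_j = 49·8.4 + 203.0·tan42.3° = 411.6 + 184.7 = 596.3 kN/m
FS = R / T = 596.3 / 275.6 = 2.163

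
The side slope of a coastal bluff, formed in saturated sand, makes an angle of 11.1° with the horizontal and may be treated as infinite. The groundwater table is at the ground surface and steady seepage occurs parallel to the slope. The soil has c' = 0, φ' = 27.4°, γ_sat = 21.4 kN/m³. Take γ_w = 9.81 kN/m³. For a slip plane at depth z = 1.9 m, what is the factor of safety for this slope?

With seepage parallel to the slope and the water table at the surface, the effective normal stress on the slip plane uses the buoyant unit weight γ' = γ_sat − γ_w while the driving shear stress uses γ_sat:
FS = [c' + γ' z cos²β tanφ'] / [γ_sat z sinβ cosβ]
(For c' = 0 this reduces to FS = (γ'/γ_sat)·tanφ'/tanβ.)
γ' = 21.4 − 9.81 = 11.59 kN/m³
Numerator = 0.0 + 11.59·1.9·cos²11.1°·tan27.4° = 0.0 + 11.59·1.9·0.9629·0.5184 = 10.992 kPa
Denominator = 21.4·1.9·sin11.1°·cos11.1° = 21.4·1.9·0.1925·0.9813 = 7.682 kPa
FS = 10.992 / 7.682 = 1.431

FS = 1.43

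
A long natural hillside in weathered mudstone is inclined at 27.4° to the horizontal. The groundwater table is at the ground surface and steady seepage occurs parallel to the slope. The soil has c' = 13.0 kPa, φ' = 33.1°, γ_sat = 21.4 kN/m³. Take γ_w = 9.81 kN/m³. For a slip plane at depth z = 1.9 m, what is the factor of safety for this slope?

With seepage parallel to the slope and the water table at the surface, the effective normal stress on the slip plane uses the buoyant unit weight γ' = γ_sat − γ_w while the driving shear stress uses γ_sat:
FS = [c' + γ' z cos²β tanφ'] / [γ_sat z sinβ cosβ]
γ' = 21.4 − 9.81 = 11.59 kN/m³
Numerator = 13.0 + 11.59·1.9·cos²27.4°·tan33.1° = 13.0 + 11.59·1.9·0.7882·0.6519 = 24.315 kPa
Denominator = 21.4·1.9·sin27.4°·cos27.4° = 21.4·1.9·0.4602·0.8878 = 16.613 kPa
FS = 24.315 / 16.613 = 1.464

FS = 1.46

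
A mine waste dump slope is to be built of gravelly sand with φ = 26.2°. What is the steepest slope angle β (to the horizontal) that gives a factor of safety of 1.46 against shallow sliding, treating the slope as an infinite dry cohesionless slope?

β = 18.6°

For an infinite dry cohesionless slope FS = tanφ/tanβ, so tanβ = tanφ / FS.
tanβ = tan26.2° / 1.46 = 0.4921 / 1.46 = 0.3370
β = arctan(0.3370) = 18.63°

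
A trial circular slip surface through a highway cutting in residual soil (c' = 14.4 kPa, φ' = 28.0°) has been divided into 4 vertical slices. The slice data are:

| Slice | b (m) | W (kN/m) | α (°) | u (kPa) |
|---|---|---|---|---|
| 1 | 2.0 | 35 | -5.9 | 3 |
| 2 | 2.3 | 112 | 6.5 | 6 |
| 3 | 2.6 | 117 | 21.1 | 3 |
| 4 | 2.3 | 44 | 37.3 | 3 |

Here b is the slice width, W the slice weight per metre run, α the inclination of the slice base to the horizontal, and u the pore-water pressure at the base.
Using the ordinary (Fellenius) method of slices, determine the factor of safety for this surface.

FS = 3.58

Ordinary method of slices: FS = Σ[c'·Δl_i + (W_i cosα_i − u_i·Δl_i)·tanφ'] / Σ W_i sinα_i, with Δl_i = b_i / cosα_i.
Slice 1: Δl = 2.0/cos(-5.9°) = 2.011 m; N'_1 = 35·cos(-5.9°) − 3·2.011 = 28.8; c'Δl = 28.95; W sinα = -3.6
Slice 2: Δl = 2.3/cos6.5° = 2.315 m; N'_2 = 112·cos6.5° − 6·2.315 = 97.4; c'Δl = 33.33; W sinα = 12.7
Slice 3: Δl = 2.6/cos21.1° = 2.787 m; N'_3 = 117·cos21.1° − 3·2.787 = 100.8; c'Δl = 40.13; W sinα = 42.1
Slice 4: Δl = 2.3/cos37.3° = 2.891 m; N'_4 = 44·cos37.3° − 3·2.891 = 26.3; c'Δl = 41.64; W sinα = 26.7
Σc'Δl = 144.1 kN/m; ΣN' = 253.3 kN/m; ΣW sinα = 77.9 kN/m
Resisting = 144.1 + 253.3·tan28.0° = 144.1 + 134.7 = 278.7 kN/m
FS = 278.7 / 77.9 = 3.580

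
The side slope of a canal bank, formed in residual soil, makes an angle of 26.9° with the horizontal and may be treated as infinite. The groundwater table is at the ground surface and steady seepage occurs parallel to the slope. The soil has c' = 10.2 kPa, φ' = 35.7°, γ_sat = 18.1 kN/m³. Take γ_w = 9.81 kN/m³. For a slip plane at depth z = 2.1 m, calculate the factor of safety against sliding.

With seepage parallel to the slope and the water table at the surface, the effective normal stress on the slip plane uses the buoyant unit weight γ' = γ_sat − γ_w while the driving shear stress uses γ_sat:
FS = [c' + γ' z cos²β tanφ'] / [γ_sat z sinβ cosβ]
γ' = 18.1 − 9.81 = 8.29 kN/m³
Numerator = 10.2 + 8.29·2.1·cos²26.9°·tan35.7° = 10.2 + 8.29·2.1·0.7953·0.7186 = 20.149 kPa
Denominator = 18.1·2.1·sin26.9°·cos26.9° = 18.1·2.1·0.4524·0.8918 = 15.336 kPa
FS = 20.149 / 15.336 = 1.314

FS = 1.31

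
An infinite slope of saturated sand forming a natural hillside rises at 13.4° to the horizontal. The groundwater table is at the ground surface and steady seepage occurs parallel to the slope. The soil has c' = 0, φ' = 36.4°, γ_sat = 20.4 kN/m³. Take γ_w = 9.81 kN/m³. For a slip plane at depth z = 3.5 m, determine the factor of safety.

With seepage parallel to the slope and the water table at the surface, the effective normal stress on the slip plane uses the buoyant unit weight γ' = γ_sat − γ_w while the driving shear stress uses γ_sat:
FS = [c' + γ' z cos²β tanφ'] / [γ_sat z sinβ cosβ]
(For c' = 0 this reduces to FS = (γ'/γ_sat)·tanφ'/tanβ.)
γ' = 20.4 − 9.81 = 10.59 kN/m³
Numerator = 0.0 + 10.59·3.5·cos²13.4°·tan36.4° = 0.0 + 10.59·3.5·0.9463·0.7373 = 25.859 kPa
Denominator = 20.4·3.5·sin13.4°·cos13.4° = 20.4·3.5·0.2317·0.9728 = 16.096 kPa
FS = 25.859 / 16.096 = 1.607

FS = 1.61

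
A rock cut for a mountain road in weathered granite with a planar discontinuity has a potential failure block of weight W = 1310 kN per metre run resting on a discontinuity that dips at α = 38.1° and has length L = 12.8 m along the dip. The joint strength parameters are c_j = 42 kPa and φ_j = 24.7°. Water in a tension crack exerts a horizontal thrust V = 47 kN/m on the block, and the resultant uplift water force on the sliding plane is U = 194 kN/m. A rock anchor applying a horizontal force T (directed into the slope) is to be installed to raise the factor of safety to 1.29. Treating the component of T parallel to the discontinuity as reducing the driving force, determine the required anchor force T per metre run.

T = 140 kN/m

Resolving forces along and normal to the sliding plane, with the horizontal anchor force T adding T·sinα to the effective normal force and T·cosα acting up the plane against the driving force:
FS = [c_jL + (W cosα − U − V sinα + T sinα) tanφ_j] / [W sinα + V cosα − T cosα]
Without the anchor: N' = 807.9 kN/m, driving T_d = 845.3 kN/m, resisting R = 42·12.8 + 807.9·tan24.7° = 909.2 kN/m, FS = 1.08.
Setting FS = 1.29 and solving for T:
1.29·(845.3 − T cos38.1°) = 909.2 + T sin38.1°·tan24.7°
T·(sin38.1°·tan24.7° + 1.29·cos38.1°) = 1.29·845.3 − 909.2
T·(0.6170·0.4599 + 1.29·0.7869) = 1090.4 − 909.2 = 181.3
T·1.2990 = 181.3
T = 139.5 kN/m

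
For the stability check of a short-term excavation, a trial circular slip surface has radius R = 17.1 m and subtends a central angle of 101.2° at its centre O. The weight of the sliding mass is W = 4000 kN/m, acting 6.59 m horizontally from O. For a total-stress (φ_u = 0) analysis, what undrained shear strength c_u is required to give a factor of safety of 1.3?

c_u = 66.3 kPa

FS = c_u·L_a·R / (W·d), so c_u = FS·W·d / (L_a·R).
Arc length L_a = R·θ = 17.1·(101.2°·π/180) = 17.1·1.7663 = 30.20 m
c_u = 1.3·4000·6.59 / (30.20·17.1) = 34268.0 / 516.48 = 66.35 kPa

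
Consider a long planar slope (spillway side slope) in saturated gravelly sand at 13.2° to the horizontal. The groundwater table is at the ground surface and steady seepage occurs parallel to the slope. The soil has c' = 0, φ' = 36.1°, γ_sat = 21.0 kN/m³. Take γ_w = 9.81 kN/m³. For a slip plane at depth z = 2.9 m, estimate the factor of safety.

With seepage parallel to the slope and the water table at the surface, the effective normal stress on the slip plane uses the buoyant unit weight γ' = γ_sat − γ_w while the driving shear stress uses γ_sat:
FS = [c' + γ' z cos²β tanφ'] / [γ_sat z sinβ cosβ]
(For c' = 0 this reduces to FS = (γ'/γ_sat)·tanφ'/tanβ.)
γ' = 21.0 − 9.81 = 11.19 kN/m³
Numerator = 0.0 + 11.19·2.9·cos²13.2°·tan36.1° = 0.0 + 11.19·2.9·0.9479·0.7292 = 22.430 kPa
Denominator = 21.0·2.9·sin13.2°·cos13.2° = 21.0·2.9·0.2284·0.9736 = 13.539 kPa
FS = 22.430 / 13.539 = 1.657

FS = 1.66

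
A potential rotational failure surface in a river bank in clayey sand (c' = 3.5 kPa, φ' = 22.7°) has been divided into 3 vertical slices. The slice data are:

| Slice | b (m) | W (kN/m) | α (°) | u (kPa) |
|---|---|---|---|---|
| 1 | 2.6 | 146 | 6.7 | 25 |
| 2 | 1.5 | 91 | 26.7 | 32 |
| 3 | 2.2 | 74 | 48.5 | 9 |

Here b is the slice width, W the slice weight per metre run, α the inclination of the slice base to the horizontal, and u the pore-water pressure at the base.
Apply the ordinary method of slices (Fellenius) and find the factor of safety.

FS = 0.70

Ordinary method of slices: FS = Σ[c'·Δl_i + (W_i cosα_i − u_i·Δl_i)·tanφ'] / Σ W_i sinα_i, with Δl_i = b_i / cosα_i.
Slice 1: Δl = 2.6/cos6.7° = 2.618 m; N'_1 = 146·cos6.7° − 25·2.618 = 79.6; c'Δl = 9.16; W sinα = 17.0
Slice 2: Δl = 1.5/cos26.7° = 1.679 m; N'_2 = 91·cos26.7° − 32·1.679 = 27.6; c'Δl = 5.88; W sinα = 40.9
Slice 3: Δl = 2.2/cos48.5° = 3.320 m; N'_3 = 74·cos48.5° − 9·3.320 = 19.2; c'Δl = 11.62; W sinα = 55.4
Σc'Δl = 26.7 kN/m; ΣN' = 126.3 kN/m; ΣW sinα = 113.3 kN/m
Resisting = 26.7 + 126.3·tan22.7° = 26.7 + 52.8 = 79.5 kN/m
FS = 79.5 / 113.3 = 0.701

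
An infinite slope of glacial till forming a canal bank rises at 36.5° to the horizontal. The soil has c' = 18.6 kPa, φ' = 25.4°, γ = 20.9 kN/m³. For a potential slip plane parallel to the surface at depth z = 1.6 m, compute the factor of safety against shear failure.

For an infinite slope with a slip plane parallel to the surface (no pore pressure): FS = [c' + γz cos²β tanφ'] / [γz sinβ cosβ].
γz = 20.9·1.6 = 33.44 kN/m²
Numerator = 18.6 + 33.44·cos²36.5°·tan25.4° = 18.6 + 33.44·0.6462·0.4748 = 28.860 kPa
Denominator = 33.44·sin36.5°·cos36.5° = 33.44·0.5948·0.8039 = 15.989 kPa
FS = 28.860 / 15.989 = 1.805

FS = 1.80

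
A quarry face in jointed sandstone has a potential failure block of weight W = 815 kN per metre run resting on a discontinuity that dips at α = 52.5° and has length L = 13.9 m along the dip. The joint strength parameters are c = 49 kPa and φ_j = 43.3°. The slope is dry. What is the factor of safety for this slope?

FS = 1.78

Resolving the block weight along and normal to the plane and applying the Mohr–Coulomb strength on the joint:
N' = W cosα = 815·cos52.5° = 496.1 kN/m
Driving force T = W sinα = 815·sin52.5° = 646.6 kN/m
Resisting force R = c·L + N'·tanφ_j = 49·13.9 + 496.1·tan43.3° = 681.1 + 467.5 = 1148.6 kN/m
FS = R / T = 1148.6 / 646.6 = 1.776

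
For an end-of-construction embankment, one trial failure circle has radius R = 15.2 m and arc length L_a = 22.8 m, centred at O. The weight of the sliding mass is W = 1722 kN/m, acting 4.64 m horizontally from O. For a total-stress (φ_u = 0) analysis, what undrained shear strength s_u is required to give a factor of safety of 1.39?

s_u = 32.0 kPa

FS = s_u·L_a·R / (W·d), so s_u = FS·W·d / (L_a·R).
s_u = 1.39·1722·4.64 / (22.80·15.2) = 11106.2 / 346.56 = 32.05 kPa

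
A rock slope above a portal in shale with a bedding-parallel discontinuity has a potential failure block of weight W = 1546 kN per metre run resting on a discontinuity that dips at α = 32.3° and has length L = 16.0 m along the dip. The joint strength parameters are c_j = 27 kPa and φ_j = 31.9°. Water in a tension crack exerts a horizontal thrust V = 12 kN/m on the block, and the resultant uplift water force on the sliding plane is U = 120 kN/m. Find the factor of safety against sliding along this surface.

Resolving the block weight along and normal to the plane and applying the Mohr–Coulomb strength on the joint:
N' = W cosα − U − V sinα = 1546·cos32.3° − 120 − 12·sin32.3° = 1180.4 kN/m
Driving force T = W sinα + V cosα = 1546·sin32.3° + 12·cos32.3° = 836.3 kN/m
Resisting force R = c_j·L + N'·tanφ_j = 27·16.0 + 1180.4·tan31.9° = 432.0 + 734.7 = 1166.7 kN/m
FS = R / T = 1166.7 / 836.3 = 1.395

FS = 1.40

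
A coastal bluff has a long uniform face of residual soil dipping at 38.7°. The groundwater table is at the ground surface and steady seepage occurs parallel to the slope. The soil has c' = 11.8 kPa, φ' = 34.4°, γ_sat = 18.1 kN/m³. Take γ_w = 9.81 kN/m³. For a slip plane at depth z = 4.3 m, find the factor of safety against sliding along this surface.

With seepage parallel to the slope and the water table at the surface, the effective normal stress on the slip plane uses the buoyant unit weight γ' = γ_sat − γ_w while the driving shear stress uses γ_sat:
FS = [c' + γ' z cos²β tanφ'] / [γ_sat z sinβ cosβ]
γ' = 18.1 − 9.81 = 8.29 kN/m³
Numerator = 11.8 + 8.29·4.3·cos²38.7°·tan34.4° = 11.8 + 8.29·4.3·0.6091·0.6847 = 26.666 kPa
Denominator = 18.1·4.3·sin38.7°·cos38.7° = 18.1·4.3·0.6252·0.7804 = 37.978 kPa
FS = 26.666 / 37.978 = 0.702

FS = 0.70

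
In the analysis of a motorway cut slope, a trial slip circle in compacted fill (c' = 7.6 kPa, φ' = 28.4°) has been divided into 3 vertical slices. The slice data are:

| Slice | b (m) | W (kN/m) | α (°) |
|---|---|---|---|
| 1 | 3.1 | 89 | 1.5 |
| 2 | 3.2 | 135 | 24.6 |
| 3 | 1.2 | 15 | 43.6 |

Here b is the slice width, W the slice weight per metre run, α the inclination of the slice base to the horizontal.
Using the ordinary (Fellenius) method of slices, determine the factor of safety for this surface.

Ordinary method of slices: FS = Σ[c'·Δl_i + (W_i cosα_i)·tanφ'] / Σ W_i sinα_i, with Δl_i = b_i / cosα_i.
Slice 1: Δl = 3.1/cos1.5° = 3.101 m; N'_1 = 89·cos1.5° = 89.0; c'Δl = 23.57; W sinα = 2.3
Slice 2: Δl = 3.2/cos24.6° = 3.519 m; N'_2 = 135·cos24.6° = 122.7; c'Δl = 26.75; W sinα = 56.2
Slice 3: Δl = 1.2/cos43.6° = 1.657 m; N'_3 = 15·cos43.6° = 10.9; c'Δl = 12.59; W sinα = 10.3
Σc'Δl = 62.9 kN/m; ΣN' = 222.6 kN/m; ΣW sinα = 68.9 kN/m
Resisting = 62.9 + 222.6·tan28.4° = 62.9 + 120.3 = 183.3 kN/m
FS = 183.3 / 68.9 = 2.661

FS = 2.66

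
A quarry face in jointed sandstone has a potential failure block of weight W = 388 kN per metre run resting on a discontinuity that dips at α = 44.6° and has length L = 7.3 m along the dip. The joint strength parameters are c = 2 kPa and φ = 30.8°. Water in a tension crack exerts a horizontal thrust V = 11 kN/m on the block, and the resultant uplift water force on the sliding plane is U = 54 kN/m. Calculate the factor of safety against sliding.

FS = 0.51

Resolving the block weight along and normal to the plane and applying the Mohr–Coulomb strength on the joint:
N' = W cosα − U − V sinα = 388·cos44.6° − 54 − 11·sin44.6° = 214.5 kN/m
Driving force T = W sinα + V cosα = 388·sin44.6° + 11·cos44.6° = 280.3 kN/m
Resisting force R = c·L + N'·tanφ = 2·7.3 + 214.5·tan30.8° = 14.6 + 127.9 = 142.5 kN/m
FS = R / T = 142.5 / 280.3 = 0.508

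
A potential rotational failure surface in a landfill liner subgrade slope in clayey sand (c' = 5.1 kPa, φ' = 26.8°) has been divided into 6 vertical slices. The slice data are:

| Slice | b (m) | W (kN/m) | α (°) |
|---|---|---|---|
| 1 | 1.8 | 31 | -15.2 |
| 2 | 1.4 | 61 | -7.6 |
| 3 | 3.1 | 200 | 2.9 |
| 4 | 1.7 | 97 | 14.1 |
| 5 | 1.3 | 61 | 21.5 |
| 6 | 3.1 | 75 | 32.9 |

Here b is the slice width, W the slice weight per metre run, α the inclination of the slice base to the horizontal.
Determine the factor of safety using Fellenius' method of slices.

FS = 3.99

Ordinary method of slices: FS = Σ[c'·Δl_i + (W_i cosα_i)·tanφ'] / Σ W_i sinα_i, with Δl_i = b_i / cosα_i.
Slice 1: Δl = 1.8/cos(-15.2°) = 1.865 m; N'_1 = 31·cos(-15.2°) = 29.9; c'Δl = 9.51; W sinα = -8.1
Slice 2: Δl = 1.4/cos(-7.6°) = 1.412 m; N'_2 = 61·cos(-7.6°) = 60.5; c'Δl = 7.20; W sinα = -8.1
Slice 3: Δl = 3.1/cos2.9° = 3.104 m; N'_3 = 200·cos2.9° = 199.7; c'Δl = 15.83; W sinα = 10.1
Slice 4: Δl = 1.7/cos14.1° = 1.753 m; N'_4 = 97·cos14.1° = 94.1; c'Δl = 8.94; W sinα = 23.6
Slice 5: Δl = 1.3/cos21.5° = 1.397 m; N'_5 = 61·cos21.5° = 56.8; c'Δl = 7.13; W sinα = 22.4
Slice 6: Δl = 3.1/cos32.9° = 3.692 m; N'_6 = 75·cos32.9° = 63.0; c'Δl = 18.83; W sinα = 40.7
Σc'Δl = 67.4 kN/m; ΣN' = 503.9 kN/m; ΣW sinα = 80.6 kN/m
Resisting = 67.4 + 503.9·tan26.8° = 67.4 + 254.6 = 322.0 kN/m
FS = 322.0 / 80.6 = 3.993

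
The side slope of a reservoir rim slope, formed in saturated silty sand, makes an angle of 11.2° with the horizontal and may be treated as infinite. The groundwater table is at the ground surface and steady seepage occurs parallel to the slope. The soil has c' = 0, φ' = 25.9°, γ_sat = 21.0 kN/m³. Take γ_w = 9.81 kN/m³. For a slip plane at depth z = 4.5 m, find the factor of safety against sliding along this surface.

With seepage parallel to the slope and the water table at the surface, the effective normal stress on the slip plane uses the buoyant unit weight γ' = γ_sat − γ_w while the driving shear stress uses γ_sat:
FS = [c' + γ' z cos²β tanφ'] / [γ_sat z sinβ cosβ]
(For c' = 0 this reduces to FS = (γ'/γ_sat)·tanφ'/tanβ.)
γ' = 21.0 − 9.81 = 11.19 kN/m³
Numerator = 0.0 + 11.19·4.5·cos²11.2°·tan25.9° = 0.0 + 11.19·4.5·0.9623·0.4856 = 23.529 kPa
Denominator = 21.0·4.5·sin11.2°·cos11.2° = 21.0·4.5·0.1942·0.9810 = 18.006 kPa
FS = 23.529 / 18.006 = 1.307

FS = 1.31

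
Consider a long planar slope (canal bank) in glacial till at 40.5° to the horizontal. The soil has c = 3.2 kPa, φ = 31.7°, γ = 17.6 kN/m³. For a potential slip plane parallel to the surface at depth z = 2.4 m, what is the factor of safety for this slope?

FS = 0.88

For an infinite slope with a slip plane parallel to the surface (no pore pressure): FS = [c + γz cos²β tanφ] / [γz sinβ cosβ].
γz = 17.6·2.4 = 42.24 kN/m²
Numerator = 3.2 + 42.24·cos²40.5°·tan31.7° = 3.2 + 42.24·0.5782·0.6176 = 18.285 kPa
Denominator = 42.24·sin40.5°·cos40.5° = 42.24·0.6494·0.7604 = 20.860 kPa
FS = 18.285 / 20.860 = 0.877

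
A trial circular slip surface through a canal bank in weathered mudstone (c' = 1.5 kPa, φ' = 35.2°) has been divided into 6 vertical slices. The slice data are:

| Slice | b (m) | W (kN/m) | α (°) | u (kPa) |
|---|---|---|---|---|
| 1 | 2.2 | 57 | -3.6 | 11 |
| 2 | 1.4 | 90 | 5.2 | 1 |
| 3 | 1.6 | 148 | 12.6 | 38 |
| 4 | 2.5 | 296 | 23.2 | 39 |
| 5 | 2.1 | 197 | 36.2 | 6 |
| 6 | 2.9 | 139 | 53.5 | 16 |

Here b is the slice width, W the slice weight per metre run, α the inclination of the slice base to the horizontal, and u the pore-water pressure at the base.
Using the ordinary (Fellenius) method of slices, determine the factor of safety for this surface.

FS = 1.02

Ordinary method of slices: FS = Σ[c'·Δl_i + (W_i cosα_i − u_i·Δl_i)·tanφ'] / Σ W_i sinα_i, with Δl_i = b_i / cosα_i.
Slice 1: Δl = 2.2/cos(-3.6°) = 2.204 m; N'_1 = 57·cos(-3.6°) − 11·2.204 = 32.6; c'Δl = 3.31; W sinα = -3.6
Slice 2: Δl = 1.4/cos5.2° = 1.406 m; N'_2 = 90·cos5.2° − 1·1.406 = 88.2; c'Δl = 2.11; W sinα = 8.2
Slice 3: Δl = 1.6/cos12.6° = 1.639 m; N'_3 = 148·cos12.6° − 38·1.639 = 82.1; c'Δl = 2.46; W sinα = 32.3
Slice 4: Δl = 2.5/cos23.2° = 2.720 m; N'_4 = 296·cos23.2° − 39·2.720 = 166.0; c'Δl = 4.08; W sinα = 116.6
Slice 5: Δl = 2.1/cos36.2° = 2.602 m; N'_5 = 197·cos36.2° − 6·2.602 = 143.4; c'Δl = 3.90; W sinα = 116.3
Slice 6: Δl = 2.9/cos53.5° = 4.875 m; N'_6 = 139·cos53.5° − 16·4.875 = 4.7; c'Δl = 7.31; W sinα = 111.7
Σc'Δl = 23.2 kN/m; ΣN' = 517.0 kN/m; ΣW sinα = 381.6 kN/m
Resisting = 23.2 + 517.0·tan35.2° = 23.2 + 364.7 = 387.9 kN/m
FS = 387.9 / 381.6 = 1.017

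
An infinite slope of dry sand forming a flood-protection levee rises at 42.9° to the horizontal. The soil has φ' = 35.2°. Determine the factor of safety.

FS = 0.76

For a dry cohesionless infinite slope the factor of safety is FS = tanφ' / tanβ.
FS = tan35.2° / tan42.9° = 0.7054 / 0.9293 = 0.759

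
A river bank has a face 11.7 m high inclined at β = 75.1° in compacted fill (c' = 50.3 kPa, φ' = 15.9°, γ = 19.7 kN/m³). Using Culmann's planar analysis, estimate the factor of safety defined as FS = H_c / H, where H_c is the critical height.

H_c = (4c'/γ) · sinβ cosφ' / [1 − cos(β − φ')]
    = (4·50.3/19.7) · sin75.1°·cos15.9° / [1 − cos59.2°]
    = 10.213 · 0.9294 / 0.4880 = 19.45 m
FS = H_c / H = 19.45 / 11.7 = 1.663

FS = 1.66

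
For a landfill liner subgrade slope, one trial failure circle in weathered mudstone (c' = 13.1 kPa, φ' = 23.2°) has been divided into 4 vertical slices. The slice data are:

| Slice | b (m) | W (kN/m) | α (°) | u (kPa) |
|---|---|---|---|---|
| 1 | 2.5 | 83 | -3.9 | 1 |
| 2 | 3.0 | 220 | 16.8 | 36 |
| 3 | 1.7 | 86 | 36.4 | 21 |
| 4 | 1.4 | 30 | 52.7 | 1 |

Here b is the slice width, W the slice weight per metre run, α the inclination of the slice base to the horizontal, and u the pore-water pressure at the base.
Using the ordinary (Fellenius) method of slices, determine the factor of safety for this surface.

FS = 1.70

Ordinary method of slices: FS = Σ[c'·Δl_i + (W_i cosα_i − u_i·Δl_i)·tanφ'] / Σ W_i sinα_i, with Δl_i = b_i / cosα_i.
Slice 1: Δl = 2.5/cos(-3.9°) = 2.506 m; N'_1 = 83·cos(-3.9°) − 1·2.506 = 80.3; c'Δl = 32.83; W sinα = -5.6
Slice 2: Δl = 3.0/cos16.8° = 3.134 m; N'_2 = 220·cos16.8° − 36·3.134 = 97.8; c'Δl = 41.05; W sinα = 63.6
Slice 3: Δl = 1.7/cos36.4° = 2.112 m; N'_3 = 86·cos36.4° − 21·2.112 = 24.9; c'Δl = 27.67; W sinα = 51.0
Slice 4: Δl = 1.4/cos52.7° = 2.310 m; N'_4 = 30·cos52.7° − 1·2.310 = 15.9; c'Δl = 30.26; W sinα = 23.9
Σc'Δl = 131.8 kN/m; ΣN' = 218.8 kN/m; ΣW sinα = 132.8 kN/m
Resisting = 131.8 + 218.8·tan23.2° = 131.8 + 93.8 = 225.6 kN/m
FS = 225.6 / 132.8 = 1.698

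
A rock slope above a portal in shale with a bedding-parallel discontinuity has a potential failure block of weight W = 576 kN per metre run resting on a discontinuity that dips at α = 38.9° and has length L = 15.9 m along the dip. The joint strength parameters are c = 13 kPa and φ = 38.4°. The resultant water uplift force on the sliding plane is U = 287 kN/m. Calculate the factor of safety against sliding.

FS = 0.92

Resolving the block weight along and normal to the plane and applying the Mohr–Coulomb strength on the joint:
N' = W cosα − U = 576·cos38.9° − 287 = 161.3 kN/m
Driving force T = W sinα = 576·sin38.9° = 361.7 kN/m
Resisting force R = c·L + N'·tanφ = 13·15.9 + 161.3·tan38.4° = 206.7 + 127.8 = 334.5 kN/m
FS = R / T = 334.5 / 361.7 = 0.925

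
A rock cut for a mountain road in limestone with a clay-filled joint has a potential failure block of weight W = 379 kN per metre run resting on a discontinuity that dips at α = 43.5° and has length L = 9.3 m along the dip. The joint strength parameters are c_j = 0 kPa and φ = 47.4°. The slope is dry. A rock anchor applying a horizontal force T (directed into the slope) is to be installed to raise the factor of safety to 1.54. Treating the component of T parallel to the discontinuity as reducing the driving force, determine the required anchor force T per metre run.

T = 55 kN/m

Resolving forces along and normal to the sliding plane, with the horizontal anchor force T adding T·sinα to the effective normal force and T·cosα acting up the plane against the driving force:
FS = [c_jL + (W cosα + T sinα) tanφ] / [W sinα − T cosα]
Without the anchor: N' = 274.9 kN/m, driving T_d = 260.9 kN/m, resisting R = 0·9.3 + 274.9·tan47.4° = 299.0 kN/m, FS = 1.15.
Setting FS = 1.54 and solving for T:
1.54·(260.9 − T cos43.5°) = 299.0 + T sin43.5°·tan47.4°
T·(sin43.5°·tan47.4° + 1.54·cos43.5°) = 1.54·260.9 − 299.0
T·(0.6884·1.0875 + 1.54·0.7254) = 401.8 − 299.0 = 102.8
T·1.8657 = 102.8
T = 55.1 kN/m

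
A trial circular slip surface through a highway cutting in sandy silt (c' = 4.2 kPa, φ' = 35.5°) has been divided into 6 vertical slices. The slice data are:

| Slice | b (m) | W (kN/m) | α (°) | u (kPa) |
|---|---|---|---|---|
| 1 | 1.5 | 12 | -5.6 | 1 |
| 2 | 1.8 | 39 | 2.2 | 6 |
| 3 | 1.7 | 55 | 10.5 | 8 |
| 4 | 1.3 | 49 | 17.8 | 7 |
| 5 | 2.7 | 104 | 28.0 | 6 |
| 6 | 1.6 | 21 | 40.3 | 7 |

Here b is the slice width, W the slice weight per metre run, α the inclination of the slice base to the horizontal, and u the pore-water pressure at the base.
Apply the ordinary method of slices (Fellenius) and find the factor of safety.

FS = 2.10

Ordinary method of slices: FS = Σ[c'·Δl_i + (W_i cosα_i − u_i·Δl_i)·tanφ'] / Σ W_i sinα_i, with Δl_i = b_i / cosα_i.
Slice 1: Δl = 1.5/cos(-5.6°) = 1.507 m; N'_1 = 12·cos(-5.6°) − 1·1.507 = 10.4; c'Δl = 6.33; W sinα = -1.2
Slice 2: Δl = 1.8/cos2.2° = 1.801 m; N'_2 = 39·cos2.2° − 6·1.801 = 28.2; c'Δl = 7.57; W sinα = 1.5
Slice 3: Δl = 1.7/cos10.5° = 1.729 m; N'_3 = 55·cos10.5° − 8·1.729 = 40.2; c'Δl = 7.26; W sinα = 10.0
Slice 4: Δl = 1.3/cos17.8° = 1.365 m; N'_4 = 49·cos17.8° − 7·1.365 = 37.1; c'Δl = 5.73; W sinα = 15.0
Slice 5: Δl = 2.7/cos28.0° = 3.058 m; N'_5 = 104·cos28.0° − 6·3.058 = 73.5; c'Δl = 12.84; W sinα = 48.8
Slice 6: Δl = 1.6/cos40.3° = 2.098 m; N'_6 = 21·cos40.3° − 7·2.098 = 1.3; c'Δl = 8.81; W sinα = 13.6
Σc'Δl = 48.5 kN/m; ΣN' = 190.8 kN/m; ΣW sinα = 87.7 kN/m
Resisting = 48.5 + 190.8·tan35.5° = 48.5 + 136.1 = 184.6 kN/m
FS = 184.6 / 87.7 = 2.104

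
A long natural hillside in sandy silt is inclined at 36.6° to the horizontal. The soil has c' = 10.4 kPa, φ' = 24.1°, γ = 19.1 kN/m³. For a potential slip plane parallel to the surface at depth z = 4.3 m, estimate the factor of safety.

FS = 0.87

For an infinite slope with a slip plane parallel to the surface (no pore pressure): FS = [c' + γz cos²β tanφ'] / [γz sinβ cosβ].
γz = 19.1·4.3 = 82.13 kN/m²
Numerator = 10.4 + 82.13·cos²36.6°·tan24.1° = 10.4 + 82.13·0.6445·0.4473 = 34.079 kPa
Denominator = 82.13·sin36.6°·cos36.6° = 82.13·0.5962·0.8028 = 39.312 kPa
FS = 34.079 / 39.312 = 0.867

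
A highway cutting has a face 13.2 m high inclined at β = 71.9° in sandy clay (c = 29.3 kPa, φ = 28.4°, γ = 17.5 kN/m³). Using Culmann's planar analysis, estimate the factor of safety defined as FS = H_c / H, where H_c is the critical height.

H_c = (4c/γ) · sinβ cosφ / [1 − cos(β − φ)]
    = (4·29.3/17.5) · sin71.9°·cos28.4° / [1 − cos43.5°]
    = 6.697 · 0.8361 / 0.2746 = 20.39 m
FS = H_c / H = 20.39 / 13.2 = 1.545

FS = 1.54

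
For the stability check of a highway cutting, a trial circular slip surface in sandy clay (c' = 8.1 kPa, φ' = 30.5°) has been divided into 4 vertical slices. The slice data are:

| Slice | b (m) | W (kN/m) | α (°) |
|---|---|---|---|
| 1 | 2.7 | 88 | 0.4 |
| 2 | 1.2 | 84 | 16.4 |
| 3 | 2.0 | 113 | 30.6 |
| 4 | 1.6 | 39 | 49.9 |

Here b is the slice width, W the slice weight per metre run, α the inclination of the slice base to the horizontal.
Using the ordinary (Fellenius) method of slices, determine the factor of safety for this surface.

FS = 2.17

Ordinary method of slices: FS = Σ[c'·Δl_i + (W_i cosα_i)·tanφ'] / Σ W_i sinα_i, with Δl_i = b_i / cosα_i.
Slice 1: Δl = 2.7/cos0.4° = 2.700 m; N'_1 = 88·cos0.4° = 88.0; c'Δl = 21.87; W sinα = 0.6
Slice 2: Δl = 1.2/cos16.4° = 1.251 m; N'_2 = 84·cos16.4° = 80.6; c'Δl = 10.13; W sinα = 23.7
Slice 3: Δl = 2.0/cos30.6° = 2.324 m; N'_3 = 113·cos30.6° = 97.3; c'Δl = 18.82; W sinα = 57.5
Slice 4: Δl = 1.6/cos49.9° = 2.484 m; N'_4 = 39·cos49.9° = 25.1; c'Δl = 20.12; W sinα = 29.8
Σc'Δl = 70.9 kN/m; ΣN' = 291.0 kN/m; ΣW sinα = 111.7 kN/m
Resisting = 70.9 + 291.0·tan30.5° = 70.9 + 171.4 = 242.3 kN/m
FS = 242.3 / 111.7 = 2.170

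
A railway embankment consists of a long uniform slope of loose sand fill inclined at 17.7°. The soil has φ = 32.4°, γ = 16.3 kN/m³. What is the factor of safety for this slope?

For a dry cohesionless infinite slope the factor of safety is FS = tanφ / tanβ.
FS = tan32.4° / tan17.7° = 0.6346 / 0.3191 = 1.989

FS = 1.99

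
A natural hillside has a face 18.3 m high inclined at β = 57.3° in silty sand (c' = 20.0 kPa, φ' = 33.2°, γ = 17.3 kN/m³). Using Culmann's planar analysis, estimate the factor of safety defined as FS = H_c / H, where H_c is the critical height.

FS = 2.04

H_c = (4c'/γ) · sinβ cosφ' / [1 − cos(β − φ')]
    = (4·20.0/17.3) · sin57.3°·cos33.2° / [1 − cos24.1°]
    = 4.624 · 0.7041 / 0.0872 = 37.36 m
FS = H_c / H = 37.36 / 18.3 = 2.041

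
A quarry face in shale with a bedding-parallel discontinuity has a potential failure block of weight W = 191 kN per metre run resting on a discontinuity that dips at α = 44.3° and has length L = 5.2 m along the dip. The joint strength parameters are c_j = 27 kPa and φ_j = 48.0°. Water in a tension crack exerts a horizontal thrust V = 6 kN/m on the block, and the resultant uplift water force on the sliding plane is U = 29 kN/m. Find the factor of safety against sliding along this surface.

Resolving the block weight along and normal to the plane and applying the Mohr–Coulomb strength on the joint:
N' = W cosα − U − V sinα = 191·cos44.3° − 29 − 6·sin44.3° = 103.5 kN/m
Driving force T = W sinα + V cosα = 191·sin44.3° + 6·cos44.3° = 137.7 kN/m
Resisting force R = c_j·L + N'·tanφ_j = 27·5.2 + 103.5·tan48.0° = 140.4 + 115.0 = 255.4 kN/m
FS = R / T = 255.4 / 137.7 = 1.855

FS = 1.85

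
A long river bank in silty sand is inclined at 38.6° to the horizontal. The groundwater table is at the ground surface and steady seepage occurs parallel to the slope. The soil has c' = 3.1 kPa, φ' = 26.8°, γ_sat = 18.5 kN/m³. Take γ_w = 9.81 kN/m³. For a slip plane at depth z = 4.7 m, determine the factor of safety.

With seepage parallel to the slope and the water table at the surface, the effective normal stress on the slip plane uses the buoyant unit weight γ' = γ_sat − γ_w while the driving shear stress uses γ_sat:
FS = [c' + γ' z cos²β tanφ'] / [γ_sat z sinβ cosβ]
γ' = 18.5 − 9.81 = 8.69 kN/m³
Numerator = 3.1 + 8.69·4.7·cos²38.6°·tan26.8° = 3.1 + 8.69·4.7·0.6108·0.5051 = 15.701 kPa
Denominator = 18.5·4.7·sin38.6°·cos38.6° = 18.5·4.7·0.6239·0.7815 = 42.395 kPa
FS = 15.701 / 42.395 = 0.370

FS = 0.37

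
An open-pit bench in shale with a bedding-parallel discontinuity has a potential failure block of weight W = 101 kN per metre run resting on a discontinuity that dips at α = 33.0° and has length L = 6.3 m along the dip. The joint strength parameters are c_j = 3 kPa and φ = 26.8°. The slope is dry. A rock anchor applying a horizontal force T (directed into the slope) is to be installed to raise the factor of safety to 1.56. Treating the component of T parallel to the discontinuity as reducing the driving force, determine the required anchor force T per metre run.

Resolving forces along and normal to the sliding plane, with the horizontal anchor force T adding T·sinα to the effective normal force and T·cosα acting up the plane against the driving force:
FS = [c_jL + (W cosα + T sinα) tanφ] / [W sinα − T cosα]
Without the anchor: N' = 84.7 kN/m, driving T_d = 55.0 kN/m, resisting R = 3·6.3 + 84.7·tan26.8° = 61.7 kN/m, FS = 1.12.
Setting FS = 1.56 and solving for T:
1.56·(55.0 − T cos33.0°) = 61.7 + T sin33.0°·tan26.8°
T·(sin33.0°·tan26.8° + 1.56·cos33.0°) = 1.56·55.0 − 61.7
T·(0.5446·0.5051 + 1.56·0.8387) = 85.8 − 61.7 = 24.1
T·1.5834 = 24.1
T = 15.2 kN/m

T = 15 kN/m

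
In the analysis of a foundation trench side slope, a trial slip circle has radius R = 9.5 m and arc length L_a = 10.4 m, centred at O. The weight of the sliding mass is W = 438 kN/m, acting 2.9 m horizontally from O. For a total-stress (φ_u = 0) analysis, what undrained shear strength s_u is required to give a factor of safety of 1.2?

s_u = 15.4 kPa

FS = s_u·L_a·R / (W·d), so s_u = FS·W·d / (L_a·R).
s_u = 1.2·438·2.9 / (10.40·9.5) = 1524.2 / 98.80 = 15.43 kPa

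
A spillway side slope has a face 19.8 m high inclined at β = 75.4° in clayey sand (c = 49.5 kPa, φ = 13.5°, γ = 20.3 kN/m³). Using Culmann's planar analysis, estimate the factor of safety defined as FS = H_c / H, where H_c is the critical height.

FS = 0.88

H_c = (4c/γ) · sinβ cosφ / [1 − cos(β − φ)]
    = (4·49.5/20.3) · sin75.4°·cos13.5° / [1 − cos61.9°]
    = 9.754 · 0.9410 / 0.5290 = 17.35 m
FS = H_c / H = 17.35 / 19.8 = 0.876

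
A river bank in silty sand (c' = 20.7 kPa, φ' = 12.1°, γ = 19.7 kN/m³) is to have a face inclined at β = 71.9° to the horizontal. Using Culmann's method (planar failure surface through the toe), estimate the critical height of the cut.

Culmann's analysis gives the critical failure plane at α_cr = (β + φ')/2 = (71.9 + 12.1)/2 = 42.0°, and the critical height
H_c = (4c'/γ) · sinβ cosφ' / [1 − cos(β − φ')]
    = (4·20.7/19.7) · sin71.9°·cos12.1° / [1 − cos(59.8°)]
    = 4.203 · 0.9505·0.9778 / [1 − 0.5030]
    = 4.203 · 0.9294 / 0.4970
    = 7.86 m

H_c = 7.86 m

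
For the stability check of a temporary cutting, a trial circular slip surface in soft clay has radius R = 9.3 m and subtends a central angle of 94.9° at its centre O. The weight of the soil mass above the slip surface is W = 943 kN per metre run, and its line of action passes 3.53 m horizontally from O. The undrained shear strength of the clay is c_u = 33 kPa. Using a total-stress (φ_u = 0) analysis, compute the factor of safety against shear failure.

Taking moments about the centre O, the resisting moment is provided by the undrained shear strength acting along the arc:
Arc length L_a = R·θ = 9.3·(94.9°·π/180) = 9.3·1.6563 = 15.40 m
M_R = c_u·L_a·R = 33·15.40·9.3 = 4727.4 kN·m/m
M_D = W·d = 943·3.53 = 3328.8 kN·m/m
FS = M_R / M_D = 4727.4 / 3328.8 = 1.420

FS = 1.42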